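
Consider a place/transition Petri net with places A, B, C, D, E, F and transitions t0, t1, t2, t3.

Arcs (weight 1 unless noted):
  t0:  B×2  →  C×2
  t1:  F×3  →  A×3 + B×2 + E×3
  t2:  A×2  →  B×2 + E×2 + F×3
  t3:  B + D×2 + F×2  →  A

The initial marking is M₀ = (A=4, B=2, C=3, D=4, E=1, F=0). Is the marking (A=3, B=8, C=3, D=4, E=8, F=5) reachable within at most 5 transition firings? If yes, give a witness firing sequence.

depth 0: 1 marking
depth 1: 3 markings reached so far
depth 2: 7 markings reached so far
depth 3: 13 markings reached so far
depth 4: 21 markings reached so far
depth 5: 32 markings reached so far
target is not among the 32 markings reachable within 5 steps

NO — not reachable within 5 firings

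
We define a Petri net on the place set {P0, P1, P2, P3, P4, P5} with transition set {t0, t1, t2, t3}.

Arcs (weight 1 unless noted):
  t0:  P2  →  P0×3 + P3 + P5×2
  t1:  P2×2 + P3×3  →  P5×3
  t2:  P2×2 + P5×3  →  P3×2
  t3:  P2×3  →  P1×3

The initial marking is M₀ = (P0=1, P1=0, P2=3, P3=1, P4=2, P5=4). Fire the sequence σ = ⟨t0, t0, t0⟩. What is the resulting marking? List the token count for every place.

step 1: fire t0:  (P0=1, P1=0, P2=3, P3=1, P4=2, P5=4) → (P0=4, P1=0, P2=2, P3=2, P4=2, P5=6)
step 2: fire t0:  (P0=4, P1=0, P2=2, P3=2, P4=2, P5=6) → (P0=7, P1=0, P2=1, P3=3, P4=2, P5=8)
step 3: fire t0:  (P0=7, P1=0, P2=1, P3=3, P4=2, P5=8) → (P0=10, P1=0, P2=0, P3=4, P4=2, P5=10)

(P0=10, P1=0, P2=0, P3=4, P4=2, P5=10)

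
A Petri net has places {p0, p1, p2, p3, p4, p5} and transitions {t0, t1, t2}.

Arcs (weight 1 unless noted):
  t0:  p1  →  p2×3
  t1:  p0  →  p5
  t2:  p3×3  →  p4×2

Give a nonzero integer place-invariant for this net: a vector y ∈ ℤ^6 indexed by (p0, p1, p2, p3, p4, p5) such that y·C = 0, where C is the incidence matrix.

Incidence matrix C (rows=places, cols=transitions):
       t0   t1   t2
   p0   0   -1    0
   p1  -1    0    0
   p2   3    0    0
   p3   0    0   -3
   p4   0    0    2
   p5   0    1    0

Candidate y = [0, 3, 1, 0, 0, 0]; check y·C column-wise:
  col t0: 3·-1 + 1·3 = 0
  col t1: 0·-1 + 3·0 + 1·0 + 0·1 = 0
  col t2: 3·0 + 1·0 + 0·-3 + 0·2 = 0

y = (p0:0, p1:3, p2:1, p3:0, p4:0, p5:0)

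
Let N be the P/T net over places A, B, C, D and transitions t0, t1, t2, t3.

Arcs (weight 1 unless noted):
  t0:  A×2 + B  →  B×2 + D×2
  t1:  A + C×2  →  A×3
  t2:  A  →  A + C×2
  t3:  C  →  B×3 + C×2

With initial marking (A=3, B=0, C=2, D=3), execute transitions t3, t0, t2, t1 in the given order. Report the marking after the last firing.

(A=3, B=4, C=3, D=5)

step 1: fire t3:  (A=3, B=0, C=2, D=3) → (A=3, B=3, C=3, D=3)
step 2: fire t0:  (A=3, B=3, C=3, D=3) → (A=1, B=4, C=3, D=5)
step 3: fire t2:  (A=1, B=4, C=3, D=5) → (A=1, B=4, C=5, D=5)
step 4: fire t1:  (A=1, B=4, C=5, D=5) → (A=3, B=4, C=3, D=5)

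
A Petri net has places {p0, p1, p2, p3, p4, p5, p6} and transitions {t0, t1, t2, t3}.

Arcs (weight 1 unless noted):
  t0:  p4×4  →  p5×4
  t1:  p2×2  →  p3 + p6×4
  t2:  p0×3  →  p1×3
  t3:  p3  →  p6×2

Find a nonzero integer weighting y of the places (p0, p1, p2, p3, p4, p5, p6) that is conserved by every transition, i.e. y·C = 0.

y = (p0:1, p1:1, p2:0, p3:0, p4:0, p5:0, p6:0)

Incidence matrix C (rows=places, cols=transitions):
       t0   t1   t2   t3
   p0   0    0   -3    0
   p1   0    0    3    0
   p2   0   -2    0    0
   p3   0    1    0   -1
   p4  -4    0    0    0
   p5   4    0    0    0
   p6   0    4    0    2

Candidate y = [1, 1, 0, 0, 0, 0, 0]; check y·C column-wise:
  col t0: 1·0 + 1·0 + 0·-4 + 0·4 = 0
  col t1: 1·0 + 1·0 + 0·-2 + 0·1 + 0·4 = 0
  col t2: 1·-3 + 1·3 = 0
  col t3: 1·0 + 1·0 + 0·-1 + 0·2 = 0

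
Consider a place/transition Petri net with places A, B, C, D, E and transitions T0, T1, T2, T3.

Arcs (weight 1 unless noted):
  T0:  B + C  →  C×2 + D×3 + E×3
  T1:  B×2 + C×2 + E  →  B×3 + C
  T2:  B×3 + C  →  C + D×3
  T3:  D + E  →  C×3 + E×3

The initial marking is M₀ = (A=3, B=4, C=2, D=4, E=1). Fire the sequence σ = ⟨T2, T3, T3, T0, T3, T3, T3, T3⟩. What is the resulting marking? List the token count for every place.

step 1: fire T2:  (A=3, B=4, C=2, D=4, E=1) → (A=3, B=1, C=2, D=7, E=1)
step 2: fire T3:  (A=3, B=1, C=2, D=7, E=1) → (A=3, B=1, C=5, D=6, E=3)
step 3: fire T3:  (A=3, B=1, C=5, D=6, E=3) → (A=3, B=1, C=8, D=5, E=5)
step 4: fire T0:  (A=3, B=1, C=8, D=5, E=5) → (A=3, B=0, C=9, D=8, E=8)
step 5: fire T3:  (A=3, B=0, C=9, D=8, E=8) → (A=3, B=0, C=12, D=7, E=10)
step 6: fire T3:  (A=3, B=0, C=12, D=7, E=10) → (A=3, B=0, C=15, D=6, E=12)
step 7: fire T3:  (A=3, B=0, C=15, D=6, E=12) → (A=3, B=0, C=18, D=5, E=14)
step 8: fire T3:  (A=3, B=0, C=18, D=5, E=14) → (A=3, B=0, C=21, D=4, E=16)

(A=3, B=0, C=21, D=4, E=16)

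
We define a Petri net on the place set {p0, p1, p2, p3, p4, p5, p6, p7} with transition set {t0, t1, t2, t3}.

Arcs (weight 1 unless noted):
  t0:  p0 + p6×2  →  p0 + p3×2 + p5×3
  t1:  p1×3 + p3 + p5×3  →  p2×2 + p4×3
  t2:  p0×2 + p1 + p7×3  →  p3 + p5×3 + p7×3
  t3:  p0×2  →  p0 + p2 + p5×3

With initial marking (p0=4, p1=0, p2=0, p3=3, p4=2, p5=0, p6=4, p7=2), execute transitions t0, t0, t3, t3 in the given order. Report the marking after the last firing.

step 1: fire t0:  (p0=4, p1=0, p2=0, p3=3, p4=2, p5=0, p6=4, p7=2) → (p0=4, p1=0, p2=0, p3=5, p4=2, p5=3, p6=2, p7=2)
step 2: fire t0:  (p0=4, p1=0, p2=0, p3=5, p4=2, p5=3, p6=2, p7=2) → (p0=4, p1=0, p2=0, p3=7, p4=2, p5=6, p6=0, p7=2)
step 3: fire t3:  (p0=4, p1=0, p2=0, p3=7, p4=2, p5=6, p6=0, p7=2) → (p0=3, p1=0, p2=1, p3=7, p4=2, p5=9, p6=0, p7=2)
step 4: fire t3:  (p0=3, p1=0, p2=1, p3=7, p4=2, p5=9, p6=0, p7=2) → (p0=2, p1=0, p2=2, p3=7, p4=2, p5=12, p6=0, p7=2)

(p0=2, p1=0, p2=2, p3=7, p4=2, p5=12, p6=0, p7=2)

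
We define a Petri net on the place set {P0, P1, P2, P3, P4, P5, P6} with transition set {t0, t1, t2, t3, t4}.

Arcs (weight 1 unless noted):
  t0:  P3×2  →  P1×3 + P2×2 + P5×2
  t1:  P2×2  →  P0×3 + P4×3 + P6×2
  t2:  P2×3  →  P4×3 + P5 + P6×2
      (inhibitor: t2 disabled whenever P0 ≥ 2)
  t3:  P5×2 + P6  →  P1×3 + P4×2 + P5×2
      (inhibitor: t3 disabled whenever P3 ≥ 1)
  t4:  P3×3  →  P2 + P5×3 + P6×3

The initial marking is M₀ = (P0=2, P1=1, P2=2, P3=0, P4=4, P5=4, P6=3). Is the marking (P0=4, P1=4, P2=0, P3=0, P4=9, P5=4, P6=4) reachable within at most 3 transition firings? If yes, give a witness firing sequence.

NO — not reachable within 3 firings

depth 0: 1 marking
depth 1: 3 markings reached so far
depth 2: 5 markings reached so far
depth 3: 7 markings reached so far
target is not among the 7 markings reachable within 3 steps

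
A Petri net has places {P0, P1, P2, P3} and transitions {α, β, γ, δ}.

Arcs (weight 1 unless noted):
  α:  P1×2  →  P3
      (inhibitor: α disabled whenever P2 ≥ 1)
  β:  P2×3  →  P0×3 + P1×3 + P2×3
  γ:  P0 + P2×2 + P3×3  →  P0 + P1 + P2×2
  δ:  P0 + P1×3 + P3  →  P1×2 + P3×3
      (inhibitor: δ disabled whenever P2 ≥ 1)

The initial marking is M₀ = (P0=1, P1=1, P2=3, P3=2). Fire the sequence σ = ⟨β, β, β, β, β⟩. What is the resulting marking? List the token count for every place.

step 1: fire β:  (P0=1, P1=1, P2=3, P3=2) → (P0=4, P1=4, P2=3, P3=2)
step 2: fire β:  (P0=4, P1=4, P2=3, P3=2) → (P0=7, P1=7, P2=3, P3=2)
step 3: fire β:  (P0=7, P1=7, P2=3, P3=2) → (P0=10, P1=10, P2=3, P3=2)
step 4: fire β:  (P0=10, P1=10, P2=3, P3=2) → (P0=13, P1=13, P2=3, P3=2)
step 5: fire β:  (P0=13, P1=13, P2=3, P3=2) → (P0=16, P1=16, P2=3, P3=2)

(P0=16, P1=16, P2=3, P3=2)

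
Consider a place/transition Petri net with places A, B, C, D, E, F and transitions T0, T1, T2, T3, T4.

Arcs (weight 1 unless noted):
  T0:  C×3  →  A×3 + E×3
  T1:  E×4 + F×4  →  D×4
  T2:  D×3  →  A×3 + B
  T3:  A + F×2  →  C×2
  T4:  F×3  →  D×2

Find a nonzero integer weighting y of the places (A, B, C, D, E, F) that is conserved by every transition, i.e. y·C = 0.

Incidence matrix C (rows=places, cols=transitions):
       T0   T1   T2   T3   T4
    A   3    0    3   -1    0
    B   0    0    1    0    0
    C  -3    0    0    2    0
    D   0    4   -3    0    2
    E   3   -4    0    0    0
    F   0   -4    0   -2   -3

Candidate y = [2, 3, 3, 3, 1, 2]; check y·C column-wise:
  col T0: 2·3 + 3·0 + 3·-3 + 3·0 + 1·3 + 2·0 = 0
  col T1: 2·0 + 3·0 + 3·0 + 3·4 + 1·-4 + 2·-4 = 0
  col T2: 2·3 + 3·1 + 3·0 + 3·-3 + 1·0 + 2·0 = 0
  col T3: 2·-1 + 3·0 + 3·2 + 3·0 + 1·0 + 2·-2 = 0
  col T4: 2·0 + 3·0 + 3·0 + 3·2 + 1·0 + 2·-3 = 0

y = (A:2, B:3, C:3, D:3, E:1, F:2)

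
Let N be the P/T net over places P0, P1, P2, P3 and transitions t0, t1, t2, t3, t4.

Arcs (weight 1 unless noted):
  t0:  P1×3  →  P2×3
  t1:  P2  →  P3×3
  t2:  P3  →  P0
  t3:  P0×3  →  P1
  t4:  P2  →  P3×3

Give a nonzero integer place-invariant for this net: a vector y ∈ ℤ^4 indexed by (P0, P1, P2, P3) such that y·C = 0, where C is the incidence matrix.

Incidence matrix C (rows=places, cols=transitions):
       t0   t1   t2   t3   t4
   P0   0    0    1   -3    0
   P1  -3    0    0    1    0
   P2   3   -1    0    0   -1
   P3   0    3   -1    0    3

Candidate y = [1, 3, 3, 1]; check y·C column-wise:
  col t0: 1·0 + 3·-3 + 3·3 + 1·0 = 0
  col t1: 1·0 + 3·0 + 3·-1 + 1·3 = 0
  col t2: 1·1 + 3·0 + 3·0 + 1·-1 = 0
  col t3: 1·-3 + 3·1 + 3·0 + 1·0 = 0
  col t4: 1·0 + 3·0 + 3·-1 + 1·3 = 0

y = (P0:1, P1:3, P2:3, P3:1)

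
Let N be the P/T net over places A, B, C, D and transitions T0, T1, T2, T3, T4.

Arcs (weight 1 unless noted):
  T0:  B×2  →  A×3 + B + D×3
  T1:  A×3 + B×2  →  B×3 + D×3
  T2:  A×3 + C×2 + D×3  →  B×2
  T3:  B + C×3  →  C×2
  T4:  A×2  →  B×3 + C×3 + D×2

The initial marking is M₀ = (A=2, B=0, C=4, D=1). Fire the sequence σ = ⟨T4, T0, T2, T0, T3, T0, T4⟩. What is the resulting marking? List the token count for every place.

step 1: fire T4:  (A=2, B=0, C=4, D=1) → (A=0, B=3, C=7, D=3)
step 2: fire T0:  (A=0, B=3, C=7, D=3) → (A=3, B=2, C=7, D=6)
step 3: fire T2:  (A=3, B=2, C=7, D=6) → (A=0, B=4, C=5, D=3)
step 4: fire T0:  (A=0, B=4, C=5, D=3) → (A=3, B=3, C=5, D=6)
step 5: fire T3:  (A=3, B=3, C=5, D=6) → (A=3, B=2, C=4, D=6)
step 6: fire T0:  (A=3, B=2, C=4, D=6) → (A=6, B=1, C=4, D=9)
step 7: fire T4:  (A=6, B=1, C=4, D=9) → (A=4, B=4, C=7, D=11)

(A=4, B=4, C=7, D=11)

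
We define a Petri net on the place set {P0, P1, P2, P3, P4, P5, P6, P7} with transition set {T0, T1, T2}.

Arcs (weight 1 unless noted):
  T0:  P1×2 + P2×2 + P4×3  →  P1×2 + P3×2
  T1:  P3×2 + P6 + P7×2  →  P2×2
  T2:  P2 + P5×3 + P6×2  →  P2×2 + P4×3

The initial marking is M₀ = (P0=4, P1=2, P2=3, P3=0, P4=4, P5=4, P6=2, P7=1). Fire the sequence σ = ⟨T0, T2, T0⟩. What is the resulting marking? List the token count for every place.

(P0=4, P1=2, P2=0, P3=4, P4=1, P5=1, P6=0, P7=1)

step 1: fire T0:  (P0=4, P1=2, P2=3, P3=0, P4=4, P5=4, P6=2, P7=1) → (P0=4, P1=2, P2=1, P3=2, P4=1, P5=4, P6=2, P7=1)
step 2: fire T2:  (P0=4, P1=2, P2=1, P3=2, P4=1, P5=4, P6=2, P7=1) → (P0=4, P1=2, P2=2, P3=2, P4=4, P5=1, P6=0, P7=1)
step 3: fire T0:  (P0=4, P1=2, P2=2, P3=2, P4=4, P5=1, P6=0, P7=1) → (P0=4, P1=2, P2=0, P3=4, P4=1, P5=1, P6=0, P7=1)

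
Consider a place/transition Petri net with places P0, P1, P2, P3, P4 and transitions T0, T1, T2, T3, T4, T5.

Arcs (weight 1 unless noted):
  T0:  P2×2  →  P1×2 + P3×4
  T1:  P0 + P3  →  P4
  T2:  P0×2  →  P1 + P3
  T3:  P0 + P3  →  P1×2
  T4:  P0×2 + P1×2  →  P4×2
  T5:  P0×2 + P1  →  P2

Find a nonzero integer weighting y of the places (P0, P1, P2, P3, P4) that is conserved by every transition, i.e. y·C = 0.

Incidence matrix C (rows=places, cols=transitions):
       T0   T1   T2   T3   T4   T5
   P0   0   -1   -2   -1   -2   -2
   P1   2    0    1    2   -2   -1
   P2  -2    0    0    0    0    1
   P3   4   -1    1   -1    0    0
   P4   0    1    0    0    2    0

Candidate y = [1, 1, 3, 1, 2]; check y·C column-wise:
  col T0: 1·0 + 1·2 + 3·-2 + 1·4 + 2·0 = 0
  col T1: 1·-1 + 1·0 + 3·0 + 1·-1 + 2·1 = 0
  col T2: 1·-2 + 1·1 + 3·0 + 1·1 + 2·0 = 0
  col T3: 1·-1 + 1·2 + 3·0 + 1·-1 + 2·0 = 0
  col T4: 1·-2 + 1·-2 + 3·0 + 1·0 + 2·2 = 0
  col T5: 1·-2 + 1·-1 + 3·1 + 1·0 + 2·0 = 0

y = (P0:1, P1:1, P2:3, P3:1, P4:2)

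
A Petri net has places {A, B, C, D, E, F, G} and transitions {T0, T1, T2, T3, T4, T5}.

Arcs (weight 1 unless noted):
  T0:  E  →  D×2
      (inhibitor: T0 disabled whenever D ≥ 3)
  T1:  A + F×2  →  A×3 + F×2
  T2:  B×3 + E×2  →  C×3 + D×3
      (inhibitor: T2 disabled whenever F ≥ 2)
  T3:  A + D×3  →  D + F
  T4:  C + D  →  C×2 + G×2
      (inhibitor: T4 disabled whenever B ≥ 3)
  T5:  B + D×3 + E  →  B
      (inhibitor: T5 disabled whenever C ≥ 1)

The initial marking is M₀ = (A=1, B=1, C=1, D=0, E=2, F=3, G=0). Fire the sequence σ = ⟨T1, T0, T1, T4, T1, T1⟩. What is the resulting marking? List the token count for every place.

step 1: fire T1:  (A=1, B=1, C=1, D=0, E=2, F=3, G=0) → (A=3, B=1, C=1, D=0, E=2, F=3, G=0)
step 2: fire T0:  (A=3, B=1, C=1, D=0, E=2, F=3, G=0) → (A=3, B=1, C=1, D=2, E=1, F=3, G=0)
step 3: fire T1:  (A=3, B=1, C=1, D=2, E=1, F=3, G=0) → (A=5, B=1, C=1, D=2, E=1, F=3, G=0)
step 4: fire T4:  (A=5, B=1, C=1, D=2, E=1, F=3, G=0) → (A=5, B=1, C=2, D=1, E=1, F=3, G=2)
step 5: fire T1:  (A=5, B=1, C=2, D=1, E=1, F=3, G=2) → (A=7, B=1, C=2, D=1, E=1, F=3, G=2)
step 6: fire T1:  (A=7, B=1, C=2, D=1, E=1, F=3, G=2) → (A=9, B=1, C=2, D=1, E=1, F=3, G=2)

(A=9, B=1, C=2, D=1, E=1, F=3, G=2)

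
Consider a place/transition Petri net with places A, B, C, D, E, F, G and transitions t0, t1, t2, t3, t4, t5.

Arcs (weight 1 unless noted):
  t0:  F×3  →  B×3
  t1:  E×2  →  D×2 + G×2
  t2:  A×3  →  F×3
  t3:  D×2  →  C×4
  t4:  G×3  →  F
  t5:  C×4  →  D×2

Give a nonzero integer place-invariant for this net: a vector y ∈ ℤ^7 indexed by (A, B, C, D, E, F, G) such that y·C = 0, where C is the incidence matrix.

y = (A:0, B:0, C:1, D:2, E:2, F:0, G:0)

Incidence matrix C (rows=places, cols=transitions):
       t0   t1   t2   t3   t4   t5
    A   0    0   -3    0    0    0
    B   3    0    0    0    0    0
    C   0    0    0    4    0   -4
    D   0    2    0   -2    0    2
    E   0   -2    0    0    0    0
    F  -3    0    3    0    1    0
    G   0    2    0    0   -3    0

Candidate y = [0, 0, 1, 2, 2, 0, 0]; check y·C column-wise:
  col t0: 0·3 + 1·0 + 2·0 + 2·0 + 0·-3 = 0
  col t1: 1·0 + 2·2 + 2·-2 + 0·2 = 0
  col t2: 0·-3 + 1·0 + 2·0 + 2·0 + 0·3 = 0
  col t3: 1·4 + 2·-2 + 2·0 = 0
  col t4: 1·0 + 2·0 + 2·0 + 0·1 + 0·-3 = 0
  col t5: 1·-4 + 2·2 + 2·0 = 0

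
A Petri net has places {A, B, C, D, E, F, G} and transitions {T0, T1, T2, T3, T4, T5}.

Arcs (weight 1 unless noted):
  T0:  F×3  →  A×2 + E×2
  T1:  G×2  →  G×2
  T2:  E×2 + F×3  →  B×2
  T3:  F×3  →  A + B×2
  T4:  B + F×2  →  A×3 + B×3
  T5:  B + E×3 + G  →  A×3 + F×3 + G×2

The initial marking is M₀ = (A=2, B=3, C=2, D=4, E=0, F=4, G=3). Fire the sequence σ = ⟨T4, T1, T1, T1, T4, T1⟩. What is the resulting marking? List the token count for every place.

(A=8, B=7, C=2, D=4, E=0, F=0, G=3)

step 1: fire T4:  (A=2, B=3, C=2, D=4, E=0, F=4, G=3) → (A=5, B=5, C=2, D=4, E=0, F=2, G=3)
step 2: fire T1:  (A=5, B=5, C=2, D=4, E=0, F=2, G=3) → (A=5, B=5, C=2, D=4, E=0, F=2, G=3)
step 3: fire T1:  (A=5, B=5, C=2, D=4, E=0, F=2, G=3) → (A=5, B=5, C=2, D=4, E=0, F=2, G=3)
step 4: fire T1:  (A=5, B=5, C=2, D=4, E=0, F=2, G=3) → (A=5, B=5, C=2, D=4, E=0, F=2, G=3)
step 5: fire T4:  (A=5, B=5, C=2, D=4, E=0, F=2, G=3) → (A=8, B=7, C=2, D=4, E=0, F=0, G=3)
step 6: fire T1:  (A=8, B=7, C=2, D=4, E=0, F=0, G=3) → (A=8, B=7, C=2, D=4, E=0, F=0, G=3)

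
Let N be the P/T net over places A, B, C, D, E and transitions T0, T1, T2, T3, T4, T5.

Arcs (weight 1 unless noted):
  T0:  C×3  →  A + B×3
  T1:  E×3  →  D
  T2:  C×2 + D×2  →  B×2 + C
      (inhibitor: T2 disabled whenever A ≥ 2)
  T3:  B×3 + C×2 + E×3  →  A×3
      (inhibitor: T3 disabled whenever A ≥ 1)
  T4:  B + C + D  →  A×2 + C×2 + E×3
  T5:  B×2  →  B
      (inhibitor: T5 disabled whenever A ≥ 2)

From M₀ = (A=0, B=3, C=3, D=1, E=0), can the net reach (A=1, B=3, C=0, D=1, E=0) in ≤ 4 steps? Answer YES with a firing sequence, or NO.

YES — reachable via ⟨T0, T5, T5, T5⟩ (4 firings)

step 1: fire T0:  (A=0, B=3, C=3, D=1, E=0) → (A=1, B=6, C=0, D=1, E=0)
step 2: fire T5:  (A=1, B=6, C=0, D=1, E=0) → (A=1, B=5, C=0, D=1, E=0)
step 3: fire T5:  (A=1, B=5, C=0, D=1, E=0) → (A=1, B=4, C=0, D=1, E=0)
step 4: fire T5:  (A=1, B=4, C=0, D=1, E=0) → (A=1, B=3, C=0, D=1, E=0)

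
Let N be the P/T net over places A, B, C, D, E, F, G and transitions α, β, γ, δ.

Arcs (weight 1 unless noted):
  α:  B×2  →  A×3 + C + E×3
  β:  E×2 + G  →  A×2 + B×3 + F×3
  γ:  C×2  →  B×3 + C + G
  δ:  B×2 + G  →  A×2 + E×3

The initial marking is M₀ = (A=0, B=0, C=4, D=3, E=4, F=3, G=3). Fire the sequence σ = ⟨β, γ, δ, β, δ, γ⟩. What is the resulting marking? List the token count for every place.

step 1: fire β:  (A=0, B=0, C=4, D=3, E=4, F=3, G=3) → (A=2, B=3, C=4, D=3, E=2, F=6, G=2)
step 2: fire γ:  (A=2, B=3, C=4, D=3, E=2, F=6, G=2) → (A=2, B=6, C=3, D=3, E=2, F=6, G=3)
step 3: fire δ:  (A=2, B=6, C=3, D=3, E=2, F=6, G=3) → (A=4, B=4, C=3, D=3, E=5, F=6, G=2)
step 4: fire β:  (A=4, B=4, C=3, D=3, E=5, F=6, G=2) → (A=6, B=7, C=3, D=3, E=3, F=9, G=1)
step 5: fire δ:  (A=6, B=7, C=3, D=3, E=3, F=9, G=1) → (A=8, B=5, C=3, D=3, E=6, F=9, G=0)
step 6: fire γ:  (A=8, B=5, C=3, D=3, E=6, F=9, G=0) → (A=8, B=8, C=2, D=3, E=6, F=9, G=1)

(A=8, B=8, C=2, D=3, E=6, F=9, G=1)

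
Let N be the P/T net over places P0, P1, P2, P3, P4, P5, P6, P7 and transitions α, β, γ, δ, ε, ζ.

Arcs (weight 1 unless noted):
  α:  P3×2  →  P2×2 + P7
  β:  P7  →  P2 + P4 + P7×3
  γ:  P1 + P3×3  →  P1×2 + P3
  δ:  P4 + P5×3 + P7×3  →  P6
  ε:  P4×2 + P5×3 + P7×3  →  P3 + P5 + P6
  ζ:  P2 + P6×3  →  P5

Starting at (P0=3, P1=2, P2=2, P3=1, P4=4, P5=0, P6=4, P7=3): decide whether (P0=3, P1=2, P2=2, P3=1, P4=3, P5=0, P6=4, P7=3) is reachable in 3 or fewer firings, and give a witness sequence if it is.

depth 0: 1 marking
depth 1: 3 markings reached so far
depth 2: 5 markings reached so far
depth 3: 7 markings reached so far
target is not among the 7 markings reachable within 3 steps

NO — not reachable within 3 firings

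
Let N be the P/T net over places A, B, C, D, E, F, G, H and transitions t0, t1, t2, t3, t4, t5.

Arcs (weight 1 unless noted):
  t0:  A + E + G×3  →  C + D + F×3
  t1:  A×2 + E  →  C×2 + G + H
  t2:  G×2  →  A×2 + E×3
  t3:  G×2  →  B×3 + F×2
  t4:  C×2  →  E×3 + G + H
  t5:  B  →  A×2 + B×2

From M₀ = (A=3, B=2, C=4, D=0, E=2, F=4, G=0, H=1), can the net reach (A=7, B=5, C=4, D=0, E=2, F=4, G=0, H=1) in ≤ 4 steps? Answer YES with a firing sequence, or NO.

depth 0: 1 marking
depth 1: 4 markings reached so far
depth 2: 9 markings reached so far
depth 3: 20 markings reached so far
depth 4: 39 markings reached so far
target is not among the 39 markings reachable within 4 steps

NO — not reachable within 4 firings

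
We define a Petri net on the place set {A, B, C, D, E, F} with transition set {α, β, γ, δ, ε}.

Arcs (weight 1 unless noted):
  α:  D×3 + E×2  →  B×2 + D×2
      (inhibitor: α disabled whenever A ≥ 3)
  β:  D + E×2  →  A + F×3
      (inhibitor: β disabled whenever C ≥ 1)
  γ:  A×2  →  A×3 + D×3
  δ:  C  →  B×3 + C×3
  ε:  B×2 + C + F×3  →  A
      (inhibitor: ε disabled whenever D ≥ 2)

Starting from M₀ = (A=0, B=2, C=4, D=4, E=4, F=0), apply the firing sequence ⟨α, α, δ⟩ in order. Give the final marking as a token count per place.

step 1: fire α:  (A=0, B=2, C=4, D=4, E=4, F=0) → (A=0, B=4, C=4, D=3, E=2, F=0)
step 2: fire α:  (A=0, B=4, C=4, D=3, E=2, F=0) → (A=0, B=6, C=4, D=2, E=0, F=0)
step 3: fire δ:  (A=0, B=6, C=4, D=2, E=0, F=0) → (A=0, B=9, C=6, D=2, E=0, F=0)

(A=0, B=9, C=6, D=2, E=0, F=0)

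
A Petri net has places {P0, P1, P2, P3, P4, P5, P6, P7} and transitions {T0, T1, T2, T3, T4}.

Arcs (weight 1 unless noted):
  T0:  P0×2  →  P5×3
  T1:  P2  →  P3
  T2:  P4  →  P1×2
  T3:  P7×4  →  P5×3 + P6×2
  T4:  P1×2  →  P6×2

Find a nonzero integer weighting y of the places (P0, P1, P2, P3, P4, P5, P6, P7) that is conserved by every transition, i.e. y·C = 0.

Incidence matrix C (rows=places, cols=transitions):
       T0   T1   T2   T3   T4
   P0  -2    0    0    0    0
   P1   0    0    2    0   -2
   P2   0   -1    0    0    0
   P3   0    1    0    0    0
   P4   0    0   -1    0    0
   P5   3    0    0    3    0
   P6   0    0    0    2    2
   P7   0    0    0   -4    0

Candidate y = [0, 0, 1, 1, 0, 0, 0, 0]; check y·C column-wise:
  col T0: 0·-2 + 1·0 + 1·0 + 0·3 = 0
  col T1: 1·-1 + 1·1 = 0
  col T2: 0·2 + 1·0 + 1·0 + 0·-1 = 0
  col T3: 1·0 + 1·0 + 0·3 + 0·2 + 0·-4 = 0
  col T4: 0·-2 + 1·0 + 1·0 + 0·2 = 0

y = (P0:0, P1:0, P2:1, P3:1, P4:0, P5:0, P6:0, P7:0)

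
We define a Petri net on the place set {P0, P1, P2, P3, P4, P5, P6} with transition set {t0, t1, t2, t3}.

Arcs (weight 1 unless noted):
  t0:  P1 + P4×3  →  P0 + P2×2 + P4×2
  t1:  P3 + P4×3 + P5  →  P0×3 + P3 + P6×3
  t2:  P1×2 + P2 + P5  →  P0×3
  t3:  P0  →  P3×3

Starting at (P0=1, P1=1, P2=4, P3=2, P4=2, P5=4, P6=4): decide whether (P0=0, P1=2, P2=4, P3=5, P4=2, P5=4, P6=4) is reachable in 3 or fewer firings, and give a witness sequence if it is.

depth 0: 1 marking
depth 1: 2 markings reached so far
depth 2: 2 markings reached so far
(frontier empty at depth 2; search complete)
target is not among the 2 markings reachable within 3 steps

NO — not reachable within 3 firings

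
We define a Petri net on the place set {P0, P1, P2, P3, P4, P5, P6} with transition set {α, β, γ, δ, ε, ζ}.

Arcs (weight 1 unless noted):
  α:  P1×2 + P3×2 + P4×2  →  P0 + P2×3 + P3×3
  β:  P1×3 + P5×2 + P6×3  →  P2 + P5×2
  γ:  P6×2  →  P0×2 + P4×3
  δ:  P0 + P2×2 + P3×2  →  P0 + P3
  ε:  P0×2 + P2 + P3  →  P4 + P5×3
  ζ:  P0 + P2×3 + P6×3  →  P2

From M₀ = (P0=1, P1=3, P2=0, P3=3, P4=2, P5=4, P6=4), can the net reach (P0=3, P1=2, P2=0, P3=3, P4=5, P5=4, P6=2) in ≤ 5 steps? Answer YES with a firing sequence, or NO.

depth 0: 1 marking
depth 1: 4 markings reached so far
depth 2: 9 markings reached so far
depth 3: 13 markings reached so far
depth 4: 17 markings reached so far
depth 5: 19 markings reached so far
target is not among the 19 markings reachable within 5 steps

NO — not reachable within 5 firings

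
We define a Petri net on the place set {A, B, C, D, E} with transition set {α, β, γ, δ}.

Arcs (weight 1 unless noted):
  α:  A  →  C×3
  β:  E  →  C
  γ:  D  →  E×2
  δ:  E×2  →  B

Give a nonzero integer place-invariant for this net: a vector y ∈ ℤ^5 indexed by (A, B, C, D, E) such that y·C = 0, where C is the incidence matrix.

Incidence matrix C (rows=places, cols=transitions):
        α    β    γ    δ
    A  -1    0    0    0
    B   0    0    0    1
    C   3    1    0    0
    D   0    0   -1    0
    E   0   -1    2   -2

Candidate y = [3, 2, 1, 2, 1]; check y·C column-wise:
  col α: 3·-1 + 2·0 + 1·3 + 2·0 + 1·0 = 0
  col β: 3·0 + 2·0 + 1·1 + 2·0 + 1·-1 = 0
  col γ: 3·0 + 2·0 + 1·0 + 2·-1 + 1·2 = 0
  col δ: 3·0 + 2·1 + 1·0 + 2·0 + 1·-2 = 0

y = (A:3, B:2, C:1, D:2, E:1)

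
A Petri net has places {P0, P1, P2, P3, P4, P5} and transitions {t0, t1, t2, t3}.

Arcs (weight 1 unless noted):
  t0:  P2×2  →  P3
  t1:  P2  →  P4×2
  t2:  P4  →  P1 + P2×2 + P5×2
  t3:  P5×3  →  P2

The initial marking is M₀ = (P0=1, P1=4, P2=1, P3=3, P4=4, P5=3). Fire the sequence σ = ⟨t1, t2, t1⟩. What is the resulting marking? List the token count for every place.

step 1: fire t1:  (P0=1, P1=4, P2=1, P3=3, P4=4, P5=3) → (P0=1, P1=4, P2=0, P3=3, P4=6, P5=3)
step 2: fire t2:  (P0=1, P1=4, P2=0, P3=3, P4=6, P5=3) → (P0=1, P1=5, P2=2, P3=3, P4=5, P5=5)
step 3: fire t1:  (P0=1, P1=5, P2=2, P3=3, P4=5, P5=5) → (P0=1, P1=5, P2=1, P3=3, P4=7, P5=5)

(P0=1, P1=5, P2=1, P3=3, P4=7, P5=5)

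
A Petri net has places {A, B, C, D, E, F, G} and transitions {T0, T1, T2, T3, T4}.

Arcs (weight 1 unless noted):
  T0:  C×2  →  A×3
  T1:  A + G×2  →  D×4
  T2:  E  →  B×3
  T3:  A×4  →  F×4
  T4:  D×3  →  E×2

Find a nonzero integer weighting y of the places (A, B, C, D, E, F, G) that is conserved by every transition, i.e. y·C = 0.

y = (A:8, B:1, C:12, D:2, E:3, F:8, G:0)

Incidence matrix C (rows=places, cols=transitions):
       T0   T1   T2   T3   T4
    A   3   -1    0   -4    0
    B   0    0    3    0    0
    C  -2    0    0    0    0
    D   0    4    0    0   -3
    E   0    0   -1    0    2
    F   0    0    0    4    0
    G   0   -2    0    0    0

Candidate y = [8, 1, 12, 2, 3, 8, 0]; check y·C column-wise:
  col T0: 8·3 + 1·0 + 12·-2 + 2·0 + 3·0 + 8·0 = 0
  col T1: 8·-1 + 1·0 + 12·0 + 2·4 + 3·0 + 8·0 + 0·-2 = 0
  col T2: 8·0 + 1·3 + 12·0 + 2·0 + 3·-1 + 8·0 = 0
  col T3: 8·-4 + 1·0 + 12·0 + 2·0 + 3·0 + 8·4 = 0
  col T4: 8·0 + 1·0 + 12·0 + 2·-3 + 3·2 + 8·0 = 0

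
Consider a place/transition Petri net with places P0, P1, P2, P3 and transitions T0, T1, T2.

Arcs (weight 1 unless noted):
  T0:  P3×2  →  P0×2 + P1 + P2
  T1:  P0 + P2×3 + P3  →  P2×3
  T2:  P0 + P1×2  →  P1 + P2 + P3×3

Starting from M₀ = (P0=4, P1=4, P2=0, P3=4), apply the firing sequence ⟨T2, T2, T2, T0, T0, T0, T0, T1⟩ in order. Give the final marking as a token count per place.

step 1: fire T2:  (P0=4, P1=4, P2=0, P3=4) → (P0=3, P1=3, P2=1, P3=7)
step 2: fire T2:  (P0=3, P1=3, P2=1, P3=7) → (P0=2, P1=2, P2=2, P3=10)
step 3: fire T2:  (P0=2, P1=2, P2=2, P3=10) → (P0=1, P1=1, P2=3, P3=13)
step 4: fire T0:  (P0=1, P1=1, P2=3, P3=13) → (P0=3, P1=2, P2=4, P3=11)
step 5: fire T0:  (P0=3, P1=2, P2=4, P3=11) → (P0=5, P1=3, P2=5, P3=9)
step 6: fire T0:  (P0=5, P1=3, P2=5, P3=9) → (P0=7, P1=4, P2=6, P3=7)
step 7: fire T0:  (P0=7, P1=4, P2=6, P3=7) → (P0=9, P1=5, P2=7, P3=5)
step 8: fire T1:  (P0=9, P1=5, P2=7, P3=5) → (P0=8, P1=5, P2=7, P3=4)

(P0=8, P1=5, P2=7, P3=4)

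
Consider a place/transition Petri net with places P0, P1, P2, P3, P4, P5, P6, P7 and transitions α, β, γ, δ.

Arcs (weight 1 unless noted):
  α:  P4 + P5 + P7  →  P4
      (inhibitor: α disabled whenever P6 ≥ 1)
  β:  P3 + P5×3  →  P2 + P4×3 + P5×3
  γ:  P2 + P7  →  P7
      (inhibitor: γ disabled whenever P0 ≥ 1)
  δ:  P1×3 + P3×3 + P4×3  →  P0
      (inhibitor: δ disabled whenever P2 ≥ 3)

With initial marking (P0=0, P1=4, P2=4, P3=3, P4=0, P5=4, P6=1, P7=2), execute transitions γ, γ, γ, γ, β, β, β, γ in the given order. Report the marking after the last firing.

step 1: fire γ:  (P0=0, P1=4, P2=4, P3=3, P4=0, P5=4, P6=1, P7=2) → (P0=0, P1=4, P2=3, P3=3, P4=0, P5=4, P6=1, P7=2)
step 2: fire γ:  (P0=0, P1=4, P2=3, P3=3, P4=0, P5=4, P6=1, P7=2) → (P0=0, P1=4, P2=2, P3=3, P4=0, P5=4, P6=1, P7=2)
step 3: fire γ:  (P0=0, P1=4, P2=2, P3=3, P4=0, P5=4, P6=1, P7=2) → (P0=0, P1=4, P2=1, P3=3, P4=0, P5=4, P6=1, P7=2)
step 4: fire γ:  (P0=0, P1=4, P2=1, P3=3, P4=0, P5=4, P6=1, P7=2) → (P0=0, P1=4, P2=0, P3=3, P4=0, P5=4, P6=1, P7=2)
step 5: fire β:  (P0=0, P1=4, P2=0, P3=3, P4=0, P5=4, P6=1, P7=2) → (P0=0, P1=4, P2=1, P3=2, P4=3, P5=4, P6=1, P7=2)
step 6: fire β:  (P0=0, P1=4, P2=1, P3=2, P4=3, P5=4, P6=1, P7=2) → (P0=0, P1=4, P2=2, P3=1, P4=6, P5=4, P6=1, P7=2)
step 7: fire β:  (P0=0, P1=4, P2=2, P3=1, P4=6, P5=4, P6=1, P7=2) → (P0=0, P1=4, P2=3, P3=0, P4=9, P5=4, P6=1, P7=2)
step 8: fire γ:  (P0=0, P1=4, P2=3, P3=0, P4=9, P5=4, P6=1, P7=2) → (P0=0, P1=4, P2=2, P3=0, P4=9, P5=4, P6=1, P7=2)

(P0=0, P1=4, P2=2, P3=0, P4=9, P5=4, P6=1, P7=2)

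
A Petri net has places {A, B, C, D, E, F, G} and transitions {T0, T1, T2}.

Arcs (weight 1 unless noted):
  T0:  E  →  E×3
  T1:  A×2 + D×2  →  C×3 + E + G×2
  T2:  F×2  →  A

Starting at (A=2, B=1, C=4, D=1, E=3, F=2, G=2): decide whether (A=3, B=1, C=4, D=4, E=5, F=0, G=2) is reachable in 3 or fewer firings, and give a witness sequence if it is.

NO — not reachable within 3 firings

depth 0: 1 marking
depth 1: 3 markings reached so far
depth 2: 5 markings reached so far
depth 3: 7 markings reached so far
target is not among the 7 markings reachable within 3 steps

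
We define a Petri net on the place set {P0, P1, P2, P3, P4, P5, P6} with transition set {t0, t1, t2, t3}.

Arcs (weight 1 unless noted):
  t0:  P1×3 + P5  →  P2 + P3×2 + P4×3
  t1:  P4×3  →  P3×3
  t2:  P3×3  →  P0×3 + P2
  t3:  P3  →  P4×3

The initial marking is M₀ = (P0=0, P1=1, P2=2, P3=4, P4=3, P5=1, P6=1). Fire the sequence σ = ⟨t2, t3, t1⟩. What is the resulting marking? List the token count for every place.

step 1: fire t2:  (P0=0, P1=1, P2=2, P3=4, P4=3, P5=1, P6=1) → (P0=3, P1=1, P2=3, P3=1, P4=3, P5=1, P6=1)
step 2: fire t3:  (P0=3, P1=1, P2=3, P3=1, P4=3, P5=1, P6=1) → (P0=3, P1=1, P2=3, P3=0, P4=6, P5=1, P6=1)
step 3: fire t1:  (P0=3, P1=1, P2=3, P3=0, P4=6, P5=1, P6=1) → (P0=3, P1=1, P2=3, P3=3, P4=3, P5=1, P6=1)

(P0=3, P1=1, P2=3, P3=3, P4=3, P5=1, P6=1)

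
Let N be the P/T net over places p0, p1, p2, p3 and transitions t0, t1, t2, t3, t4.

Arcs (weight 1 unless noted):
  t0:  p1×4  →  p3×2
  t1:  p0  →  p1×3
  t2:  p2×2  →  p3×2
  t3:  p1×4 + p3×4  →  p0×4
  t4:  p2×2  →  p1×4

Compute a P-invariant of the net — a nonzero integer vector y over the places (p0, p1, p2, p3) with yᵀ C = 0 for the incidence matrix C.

y = (p0:3, p1:1, p2:2, p3:2)

Incidence matrix C (rows=places, cols=transitions):
       t0   t1   t2   t3   t4
   p0   0   -1    0    4    0
   p1  -4    3    0   -4    4
   p2   0    0   -2    0   -2
   p3   2    0    2   -4    0

Candidate y = [3, 1, 2, 2]; check y·C column-wise:
  col t0: 3·0 + 1·-4 + 2·0 + 2·2 = 0
  col t1: 3·-1 + 1·3 + 2·0 + 2·0 = 0
  col t2: 3·0 + 1·0 + 2·-2 + 2·2 = 0
  col t3: 3·4 + 1·-4 + 2·0 + 2·-4 = 0
  col t4: 3·0 + 1·4 + 2·-2 + 2·0 = 0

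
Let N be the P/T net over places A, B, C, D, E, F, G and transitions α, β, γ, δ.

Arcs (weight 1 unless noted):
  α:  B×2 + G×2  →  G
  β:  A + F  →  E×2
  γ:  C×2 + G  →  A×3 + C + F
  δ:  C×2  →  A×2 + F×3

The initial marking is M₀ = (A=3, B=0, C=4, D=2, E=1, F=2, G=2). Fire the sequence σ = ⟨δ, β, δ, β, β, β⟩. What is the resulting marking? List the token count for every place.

step 1: fire δ:  (A=3, B=0, C=4, D=2, E=1, F=2, G=2) → (A=5, B=0, C=2, D=2, E=1, F=5, G=2)
step 2: fire β:  (A=5, B=0, C=2, D=2, E=1, F=5, G=2) → (A=4, B=0, C=2, D=2, E=3, F=4, G=2)
step 3: fire δ:  (A=4, B=0, C=2, D=2, E=3, F=4, G=2) → (A=6, B=0, C=0, D=2, E=3, F=7, G=2)
step 4: fire β:  (A=6, B=0, C=0, D=2, E=3, F=7, G=2) → (A=5, B=0, C=0, D=2, E=5, F=6, G=2)
step 5: fire β:  (A=5, B=0, C=0, D=2, E=5, F=6, G=2) → (A=4, B=0, C=0, D=2, E=7, F=5, G=2)
step 6: fire β:  (A=4, B=0, C=0, D=2, E=7, F=5, G=2) → (A=3, B=0, C=0, D=2, E=9, F=4, G=2)

(A=3, B=0, C=0, D=2, E=9, F=4, G=2)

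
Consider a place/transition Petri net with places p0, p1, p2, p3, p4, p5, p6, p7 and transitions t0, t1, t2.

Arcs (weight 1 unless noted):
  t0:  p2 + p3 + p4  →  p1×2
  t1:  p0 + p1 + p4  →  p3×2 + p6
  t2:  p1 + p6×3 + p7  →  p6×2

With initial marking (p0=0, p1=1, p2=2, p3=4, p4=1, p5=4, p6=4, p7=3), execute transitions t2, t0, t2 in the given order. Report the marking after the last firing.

(p0=0, p1=1, p2=1, p3=3, p4=0, p5=4, p6=2, p7=1)

step 1: fire t2:  (p0=0, p1=1, p2=2, p3=4, p4=1, p5=4, p6=4, p7=3) → (p0=0, p1=0, p2=2, p3=4, p4=1, p5=4, p6=3, p7=2)
step 2: fire t0:  (p0=0, p1=0, p2=2, p3=4, p4=1, p5=4, p6=3, p7=2) → (p0=0, p1=2, p2=1, p3=3, p4=0, p5=4, p6=3, p7=2)
step 3: fire t2:  (p0=0, p1=2, p2=1, p3=3, p4=0, p5=4, p6=3, p7=2) → (p0=0, p1=1, p2=1, p3=3, p4=0, p5=4, p6=2, p7=1)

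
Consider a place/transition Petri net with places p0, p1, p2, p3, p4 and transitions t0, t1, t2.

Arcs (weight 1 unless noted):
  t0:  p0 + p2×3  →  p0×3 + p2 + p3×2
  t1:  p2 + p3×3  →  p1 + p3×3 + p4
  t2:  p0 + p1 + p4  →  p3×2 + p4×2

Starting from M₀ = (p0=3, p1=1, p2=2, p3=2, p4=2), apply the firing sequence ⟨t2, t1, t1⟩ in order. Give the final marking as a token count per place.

(p0=2, p1=2, p2=0, p3=4, p4=5)

step 1: fire t2:  (p0=3, p1=1, p2=2, p3=2, p4=2) → (p0=2, p1=0, p2=2, p3=4, p4=3)
step 2: fire t1:  (p0=2, p1=0, p2=2, p3=4, p4=3) → (p0=2, p1=1, p2=1, p3=4, p4=4)
step 3: fire t1:  (p0=2, p1=1, p2=1, p3=4, p4=4) → (p0=2, p1=2, p2=0, p3=4, p4=5)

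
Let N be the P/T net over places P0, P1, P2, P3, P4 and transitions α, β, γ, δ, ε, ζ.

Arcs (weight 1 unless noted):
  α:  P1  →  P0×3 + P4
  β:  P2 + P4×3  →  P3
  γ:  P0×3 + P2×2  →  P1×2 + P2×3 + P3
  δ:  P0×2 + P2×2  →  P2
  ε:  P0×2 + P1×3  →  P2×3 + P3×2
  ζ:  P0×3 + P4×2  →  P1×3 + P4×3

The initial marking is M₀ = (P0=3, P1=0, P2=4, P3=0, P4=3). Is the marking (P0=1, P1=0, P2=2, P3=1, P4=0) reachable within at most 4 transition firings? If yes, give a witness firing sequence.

step 1: fire β:  (P0=3, P1=0, P2=4, P3=0, P4=3) → (P0=3, P1=0, P2=3, P3=1, P4=0)
step 2: fire δ:  (P0=3, P1=0, P2=3, P3=1, P4=0) → (P0=1, P1=0, P2=2, P3=1, P4=0)

YES — reachable via ⟨β, δ⟩ (2 firings)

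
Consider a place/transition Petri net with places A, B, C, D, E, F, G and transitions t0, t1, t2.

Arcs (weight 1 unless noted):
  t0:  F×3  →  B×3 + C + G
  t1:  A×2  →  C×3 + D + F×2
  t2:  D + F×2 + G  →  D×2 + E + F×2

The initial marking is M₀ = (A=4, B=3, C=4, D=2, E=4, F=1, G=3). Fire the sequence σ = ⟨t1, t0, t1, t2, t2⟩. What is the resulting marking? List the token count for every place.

step 1: fire t1:  (A=4, B=3, C=4, D=2, E=4, F=1, G=3) → (A=2, B=3, C=7, D=3, E=4, F=3, G=3)
step 2: fire t0:  (A=2, B=3, C=7, D=3, E=4, F=3, G=3) → (A=2, B=6, C=8, D=3, E=4, F=0, G=4)
step 3: fire t1:  (A=2, B=6, C=8, D=3, E=4, F=0, G=4) → (A=0, B=6, C=11, D=4, E=4, F=2, G=4)
step 4: fire t2:  (A=0, B=6, C=11, D=4, E=4, F=2, G=4) → (A=0, B=6, C=11, D=5, E=5, F=2, G=3)
step 5: fire t2:  (A=0, B=6, C=11, D=5, E=5, F=2, G=3) → (A=0, B=6, C=11, D=6, E=6, F=2, G=2)

(A=0, B=6, C=11, D=6, E=6, F=2, G=2)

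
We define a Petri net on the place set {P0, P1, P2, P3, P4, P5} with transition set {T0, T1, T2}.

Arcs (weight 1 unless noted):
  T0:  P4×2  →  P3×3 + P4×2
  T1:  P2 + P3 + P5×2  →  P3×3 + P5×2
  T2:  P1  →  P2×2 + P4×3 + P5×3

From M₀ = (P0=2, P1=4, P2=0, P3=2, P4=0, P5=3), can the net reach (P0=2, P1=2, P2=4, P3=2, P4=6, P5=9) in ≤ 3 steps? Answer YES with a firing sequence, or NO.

step 1: fire T2:  (P0=2, P1=4, P2=0, P3=2, P4=0, P5=3) → (P0=2, P1=3, P2=2, P3=2, P4=3, P5=6)
step 2: fire T2:  (P0=2, P1=3, P2=2, P3=2, P4=3, P5=6) → (P0=2, P1=2, P2=4, P3=2, P4=6, P5=9)

YES — reachable via ⟨T2, T2⟩ (2 firings)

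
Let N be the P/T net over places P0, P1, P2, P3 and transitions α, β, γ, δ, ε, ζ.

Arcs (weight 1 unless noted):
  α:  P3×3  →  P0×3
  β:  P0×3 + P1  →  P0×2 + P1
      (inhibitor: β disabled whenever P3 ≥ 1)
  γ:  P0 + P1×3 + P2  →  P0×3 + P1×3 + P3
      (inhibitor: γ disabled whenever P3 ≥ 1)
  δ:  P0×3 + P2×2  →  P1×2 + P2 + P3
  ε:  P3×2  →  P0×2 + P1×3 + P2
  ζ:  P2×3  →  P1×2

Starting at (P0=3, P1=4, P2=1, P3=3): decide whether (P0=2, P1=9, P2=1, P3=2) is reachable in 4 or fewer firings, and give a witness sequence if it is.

step 1: fire ε:  (P0=3, P1=4, P2=1, P3=3) → (P0=5, P1=7, P2=2, P3=1)
step 2: fire δ:  (P0=5, P1=7, P2=2, P3=1) → (P0=2, P1=9, P2=1, P3=2)

YES — reachable via ⟨ε, δ⟩ (2 firings)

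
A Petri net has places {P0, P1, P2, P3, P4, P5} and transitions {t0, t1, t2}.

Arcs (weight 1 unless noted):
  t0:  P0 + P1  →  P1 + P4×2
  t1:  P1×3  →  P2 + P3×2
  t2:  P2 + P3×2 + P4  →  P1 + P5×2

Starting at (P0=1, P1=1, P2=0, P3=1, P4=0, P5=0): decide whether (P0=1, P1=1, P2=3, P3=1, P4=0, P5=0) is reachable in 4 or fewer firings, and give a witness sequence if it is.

depth 0: 1 marking
depth 1: 2 markings reached so far
depth 2: 2 markings reached so far
(frontier empty at depth 2; search complete)
target is not among the 2 markings reachable within 4 steps

NO — not reachable within 4 firings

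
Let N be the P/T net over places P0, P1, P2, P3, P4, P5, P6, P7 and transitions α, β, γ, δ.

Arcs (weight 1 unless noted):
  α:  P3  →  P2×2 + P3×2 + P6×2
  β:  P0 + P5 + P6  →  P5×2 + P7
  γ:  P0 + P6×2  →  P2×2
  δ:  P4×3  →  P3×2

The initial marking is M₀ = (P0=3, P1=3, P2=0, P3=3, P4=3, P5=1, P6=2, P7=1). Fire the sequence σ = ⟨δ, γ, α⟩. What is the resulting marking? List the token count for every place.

(P0=2, P1=3, P2=4, P3=6, P4=0, P5=1, P6=2, P7=1)

step 1: fire δ:  (P0=3, P1=3, P2=0, P3=3, P4=3, P5=1, P6=2, P7=1) → (P0=3, P1=3, P2=0, P3=5, P4=0, P5=1, P6=2, P7=1)
step 2: fire γ:  (P0=3, P1=3, P2=0, P3=5, P4=0, P5=1, P6=2, P7=1) → (P0=2, P1=3, P2=2, P3=5, P4=0, P5=1, P6=0, P7=1)
step 3: fire α:  (P0=2, P1=3, P2=2, P3=5, P4=0, P5=1, P6=0, P7=1) → (P0=2, P1=3, P2=4, P3=6, P4=0, P5=1, P6=2, P7=1)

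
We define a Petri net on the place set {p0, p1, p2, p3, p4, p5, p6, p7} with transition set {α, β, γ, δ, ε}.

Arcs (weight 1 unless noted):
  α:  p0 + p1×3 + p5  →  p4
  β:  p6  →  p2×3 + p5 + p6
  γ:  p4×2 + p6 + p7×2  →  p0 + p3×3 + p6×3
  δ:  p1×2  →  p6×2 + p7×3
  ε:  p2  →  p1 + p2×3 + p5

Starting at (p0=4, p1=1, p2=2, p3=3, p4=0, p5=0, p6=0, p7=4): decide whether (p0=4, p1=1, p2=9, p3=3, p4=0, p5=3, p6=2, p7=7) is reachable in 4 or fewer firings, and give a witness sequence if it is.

YES — reachable via ⟨ε, δ, β, ε⟩ (4 firings)

step 1: fire ε:  (p0=4, p1=1, p2=2, p3=3, p4=0, p5=0, p6=0, p7=4) → (p0=4, p1=2, p2=4, p3=3, p4=0, p5=1, p6=0, p7=4)
step 2: fire δ:  (p0=4, p1=2, p2=4, p3=3, p4=0, p5=1, p6=0, p7=4) → (p0=4, p1=0, p2=4, p3=3, p4=0, p5=1, p6=2, p7=7)
step 3: fire β:  (p0=4, p1=0, p2=4, p3=3, p4=0, p5=1, p6=2, p7=7) → (p0=4, p1=0, p2=7, p3=3, p4=0, p5=2, p6=2, p7=7)
step 4: fire ε:  (p0=4, p1=0, p2=7, p3=3, p4=0, p5=2, p6=2, p7=7) → (p0=4, p1=1, p2=9, p3=3, p4=0, p5=3, p6=2, p7=7)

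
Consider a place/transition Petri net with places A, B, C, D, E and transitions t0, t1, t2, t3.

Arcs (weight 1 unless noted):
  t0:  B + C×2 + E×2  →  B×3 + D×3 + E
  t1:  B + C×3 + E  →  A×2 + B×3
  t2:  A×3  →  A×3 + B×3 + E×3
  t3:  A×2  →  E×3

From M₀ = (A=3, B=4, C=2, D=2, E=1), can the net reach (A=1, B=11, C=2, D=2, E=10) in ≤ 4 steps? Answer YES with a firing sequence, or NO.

NO — not reachable within 4 firings

depth 0: 1 marking
depth 1: 3 markings reached so far
depth 2: 7 markings reached so far
depth 3: 11 markings reached so far
depth 4: 15 markings reached so far
target is not among the 15 markings reachable within 4 steps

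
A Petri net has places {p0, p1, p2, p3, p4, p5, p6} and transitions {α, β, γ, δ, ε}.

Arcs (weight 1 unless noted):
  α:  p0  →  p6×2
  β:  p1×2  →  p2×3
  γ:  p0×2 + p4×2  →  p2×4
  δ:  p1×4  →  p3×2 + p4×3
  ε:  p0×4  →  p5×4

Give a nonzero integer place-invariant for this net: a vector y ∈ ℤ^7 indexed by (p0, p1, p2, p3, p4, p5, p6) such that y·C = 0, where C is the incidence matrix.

y = (p0:0, p1:3, p2:2, p3:0, p4:4, p5:0, p6:0)

Incidence matrix C (rows=places, cols=transitions):
        α    β    γ    δ    ε
   p0  -1    0   -2    0   -4
   p1   0   -2    0   -4    0
   p2   0    3    4    0    0
   p3   0    0    0    2    0
   p4   0    0   -2    3    0
   p5   0    0    0    0    4
   p6   2    0    0    0    0

Candidate y = [0, 3, 2, 0, 4, 0, 0]; check y·C column-wise:
  col α: 0·-1 + 3·0 + 2·0 + 4·0 + 0·2 = 0
  col β: 3·-2 + 2·3 + 4·0 = 0
  col γ: 0·-2 + 3·0 + 2·4 + 4·-2 = 0
  col δ: 3·-4 + 2·0 + 0·2 + 4·3 = 0
  col ε: 0·-4 + 3·0 + 2·0 + 4·0 + 0·4 = 0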